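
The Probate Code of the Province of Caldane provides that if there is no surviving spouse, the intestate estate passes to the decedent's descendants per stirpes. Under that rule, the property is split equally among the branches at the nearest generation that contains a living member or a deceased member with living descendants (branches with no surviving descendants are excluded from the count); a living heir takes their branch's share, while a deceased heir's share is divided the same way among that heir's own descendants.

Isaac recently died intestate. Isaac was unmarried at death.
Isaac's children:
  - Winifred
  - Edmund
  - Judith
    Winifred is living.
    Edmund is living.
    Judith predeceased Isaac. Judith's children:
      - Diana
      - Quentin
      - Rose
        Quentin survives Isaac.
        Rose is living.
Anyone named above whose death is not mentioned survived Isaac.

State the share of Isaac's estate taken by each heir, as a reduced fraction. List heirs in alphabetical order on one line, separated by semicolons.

There is no surviving spouse, so the entire estate passes to Isaac's descendants per stirpes.
The estate is divided into 3 equal shares of 1/3 among Winifred, Edmund, Judith.
Winifred is living and takes 1/3.
Edmund is living and takes 1/3.
Judith predeceased; the 1/3 allotted to Judith's branch passes to Judith's issue by representation.
The 1/3 is divided into 3 equal shares of 1/9 among Diana, Quentin, Rose.
Diana is living and takes 1/9.
Quentin is living and takes 1/9.
Rose is living and takes 1/9.

Diana 1/9; Edmund 1/3; Quentin 1/9; Rose 1/9; Winifred 1/3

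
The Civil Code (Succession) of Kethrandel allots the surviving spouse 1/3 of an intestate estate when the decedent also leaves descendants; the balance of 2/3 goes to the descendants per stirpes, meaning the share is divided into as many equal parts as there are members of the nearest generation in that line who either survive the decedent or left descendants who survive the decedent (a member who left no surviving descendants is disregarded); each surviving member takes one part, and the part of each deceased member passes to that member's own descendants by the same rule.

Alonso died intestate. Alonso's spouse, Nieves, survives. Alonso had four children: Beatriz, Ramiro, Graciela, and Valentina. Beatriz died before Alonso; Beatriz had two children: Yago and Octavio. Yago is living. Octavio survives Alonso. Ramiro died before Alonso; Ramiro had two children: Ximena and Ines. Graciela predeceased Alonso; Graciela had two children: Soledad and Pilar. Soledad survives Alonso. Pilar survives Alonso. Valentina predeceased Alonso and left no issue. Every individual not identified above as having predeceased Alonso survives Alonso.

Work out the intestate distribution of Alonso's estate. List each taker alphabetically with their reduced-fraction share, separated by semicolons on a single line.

Ines 1/9; Nieves 1/3; Octavio 1/9; Pilar 1/9; Soledad 1/9; Ximena 1/9; Yago 1/9

Nieves, as surviving spouse, takes 1/3.
The remaining 2/3 passes to Alonso's descendants per stirpes.
Valentina left no surviving issue, so that branch lapses and is disregarded.
The 2/3 is divided into 3 equal shares of 2/9 among Beatriz, Ramiro, Graciela.
Beatriz predeceased; the 2/9 allotted to Beatriz's branch passes to Beatriz's issue by representation.
The 2/9 is divided into 2 equal shares of 1/9 among Yago, Octavio.
Yago is living and takes 1/9.
Octavio is living and takes 1/9.
Ramiro predeceased; the 2/9 allotted to Ramiro's branch passes to Ramiro's issue by representation.
The 2/9 is divided into 2 equal shares of 1/9 among Ximena, Ines.
Ximena is living and takes 1/9.
Ines is living and takes 1/9.
Graciela predeceased; the 2/9 allotted to Graciela's branch passes to Graciela's issue by representation.
The 2/9 is divided into 2 equal shares of 1/9 among Soledad, Pilar.
Soledad is living and takes 1/9.
Pilar is living and takes 1/9.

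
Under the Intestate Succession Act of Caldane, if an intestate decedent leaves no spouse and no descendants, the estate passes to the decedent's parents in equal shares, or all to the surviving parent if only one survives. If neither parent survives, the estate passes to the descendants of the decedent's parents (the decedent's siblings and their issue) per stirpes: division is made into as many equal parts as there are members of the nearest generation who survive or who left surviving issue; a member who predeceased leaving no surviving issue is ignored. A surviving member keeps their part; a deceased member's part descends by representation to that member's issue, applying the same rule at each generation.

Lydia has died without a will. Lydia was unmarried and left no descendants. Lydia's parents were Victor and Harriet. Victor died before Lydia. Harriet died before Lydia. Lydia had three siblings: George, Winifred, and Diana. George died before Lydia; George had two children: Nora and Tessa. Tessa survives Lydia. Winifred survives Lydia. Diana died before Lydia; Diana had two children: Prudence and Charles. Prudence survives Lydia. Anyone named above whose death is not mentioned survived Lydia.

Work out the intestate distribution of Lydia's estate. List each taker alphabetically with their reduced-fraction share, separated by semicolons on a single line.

Neither parent survives and there are no descendants, so the estate passes to Lydia's siblings and their issue per stirpes.
The estate is divided into 3 equal shares of 1/3 among George, Winifred, Diana.
George predeceased; the 1/3 allotted to George's branch passes to George's issue by representation.
The 1/3 is divided into 2 equal shares of 1/6 among Nora, Tessa.
Nora is living and takes 1/6.
Tessa is living and takes 1/6.
Winifred is living and takes 1/3.
Diana predeceased; the 1/3 allotted to Diana's branch passes to Diana's issue by representation.
The 1/3 is divided into 2 equal shares of 1/6 among Prudence, Charles.
Prudence is living and takes 1/6.
Charles is living and takes 1/6.

Charles 1/6; Nora 1/6; Prudence 1/6; Tessa 1/6; Winifred 1/3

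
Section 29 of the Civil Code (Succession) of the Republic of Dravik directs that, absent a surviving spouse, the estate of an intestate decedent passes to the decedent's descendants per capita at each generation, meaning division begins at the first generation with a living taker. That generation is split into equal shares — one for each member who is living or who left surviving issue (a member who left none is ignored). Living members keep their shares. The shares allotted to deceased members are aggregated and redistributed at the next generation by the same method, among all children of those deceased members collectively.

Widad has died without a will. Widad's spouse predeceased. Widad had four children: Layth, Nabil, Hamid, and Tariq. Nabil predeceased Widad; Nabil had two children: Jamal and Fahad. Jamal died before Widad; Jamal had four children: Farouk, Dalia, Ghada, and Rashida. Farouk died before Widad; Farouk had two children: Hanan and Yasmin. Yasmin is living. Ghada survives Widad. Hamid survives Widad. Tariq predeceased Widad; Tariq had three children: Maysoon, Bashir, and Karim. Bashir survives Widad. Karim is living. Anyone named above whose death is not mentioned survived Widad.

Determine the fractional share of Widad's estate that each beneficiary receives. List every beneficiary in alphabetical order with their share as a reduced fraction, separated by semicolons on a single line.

There is no surviving spouse, so the entire estate passes to Widad's descendants per capita at each generation.
At generation 1 (Layth, Nabil, Hamid, Tariq) there are 4 shares of (1)/4 = 1/4 each.
Living: Layth and Hamid — each takes 1/4.
Deceased: Nabil and Tariq. Their combined 1/2 is pooled and carried to generation 2.
At generation 2 (Jamal, Fahad, Maysoon, Bashir, Karim) there are 5 shares of (1/2)/5 = 1/10 each.
Living: Fahad, Maysoon, Bashir, and Karim — each takes 1/10.
Deceased: Jamal. That 1/10 share is carried to generation 3.
At generation 3 (Farouk, Dalia, Ghada, Rashida) there are 4 shares of (1/10)/4 = 1/40 each.
Living: Dalia, Ghada, and Rashida — each takes 1/40.
Deceased: Farouk. That 1/40 share is carried to generation 4.
At generation 4 (Hanan, Yasmin) there are 2 shares of (1/40)/2 = 1/80 each.
Living: Hanan and Yasmin — each takes 1/80.

Bashir 1/10; Dalia 1/40; Fahad 1/10; Ghada 1/40; Hamid 1/4; Hanan 1/80; Karim 1/10; Layth 1/4; Maysoon 1/10; Rashida 1/40; Yasmin 1/80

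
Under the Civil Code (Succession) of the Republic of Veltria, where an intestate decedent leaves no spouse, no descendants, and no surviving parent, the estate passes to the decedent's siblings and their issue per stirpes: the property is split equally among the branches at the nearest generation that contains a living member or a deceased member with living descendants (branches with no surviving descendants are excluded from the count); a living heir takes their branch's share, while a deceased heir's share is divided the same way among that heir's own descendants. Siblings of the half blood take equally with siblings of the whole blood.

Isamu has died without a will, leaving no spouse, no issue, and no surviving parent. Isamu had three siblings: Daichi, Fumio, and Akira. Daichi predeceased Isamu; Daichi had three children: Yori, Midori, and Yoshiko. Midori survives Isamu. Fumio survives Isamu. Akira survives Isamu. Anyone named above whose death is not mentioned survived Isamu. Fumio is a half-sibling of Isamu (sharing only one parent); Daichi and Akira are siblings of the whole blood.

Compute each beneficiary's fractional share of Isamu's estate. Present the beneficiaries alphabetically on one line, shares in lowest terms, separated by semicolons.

Akira 1/3; Fumio 1/3; Midori 1/9; Yori 1/9; Yoshiko 1/9

No spouse, descendants, or parent survives, so the estate passes to Isamu's siblings per stirpes.
Half-blood and whole-blood siblings take equally under the stated rule.
The estate is divided into 3 equal shares of 1/3 among Daichi, Fumio, Akira.
Daichi predeceased; the 1/3 allotted to Daichi's branch passes to Daichi's issue by representation.
The 1/3 is divided into 3 equal shares of 1/9 among Yori, Midori, Yoshiko.
Yori is living and takes 1/9.
Midori is living and takes 1/9.
Yoshiko is living and takes 1/9.
Fumio is living and takes 1/3.
Akira is living and takes 1/3.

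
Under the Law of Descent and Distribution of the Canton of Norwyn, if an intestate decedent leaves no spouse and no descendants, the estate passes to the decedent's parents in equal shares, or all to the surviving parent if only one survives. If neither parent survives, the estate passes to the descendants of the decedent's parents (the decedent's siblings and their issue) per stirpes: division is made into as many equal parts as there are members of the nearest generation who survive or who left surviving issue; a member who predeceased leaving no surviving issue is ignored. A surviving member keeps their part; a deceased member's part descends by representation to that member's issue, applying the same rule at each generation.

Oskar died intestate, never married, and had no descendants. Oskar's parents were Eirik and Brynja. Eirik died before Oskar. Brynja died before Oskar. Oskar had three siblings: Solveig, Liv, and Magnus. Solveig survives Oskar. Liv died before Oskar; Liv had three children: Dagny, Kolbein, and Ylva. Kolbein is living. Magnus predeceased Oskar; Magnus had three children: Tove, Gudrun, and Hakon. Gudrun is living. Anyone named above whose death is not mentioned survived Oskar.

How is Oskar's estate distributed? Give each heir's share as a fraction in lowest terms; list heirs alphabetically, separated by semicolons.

Dagny 1/9; Gudrun 1/9; Hakon 1/9; Kolbein 1/9; Solveig 1/3; Tove 1/9; Ylva 1/9

Neither parent survives and there are no descendants, so the estate passes to Oskar's siblings and their issue per stirpes.
The estate is divided into 3 equal shares of 1/3 among Solveig, Liv, Magnus.
Solveig is living and takes 1/3.
Liv predeceased; the 1/3 allotted to Liv's branch passes to Liv's issue by representation.
The 1/3 is divided into 3 equal shares of 1/9 among Dagny, Kolbein, Ylva.
Dagny is living and takes 1/9.
Kolbein is living and takes 1/9.
Ylva is living and takes 1/9.
Magnus predeceased; the 1/3 allotted to Magnus's branch passes to Magnus's issue by representation.
The 1/3 is divided into 3 equal shares of 1/9 among Tove, Gudrun, Hakon.
Tove is living and takes 1/9.
Gudrun is living and takes 1/9.
Hakon is living and takes 1/9.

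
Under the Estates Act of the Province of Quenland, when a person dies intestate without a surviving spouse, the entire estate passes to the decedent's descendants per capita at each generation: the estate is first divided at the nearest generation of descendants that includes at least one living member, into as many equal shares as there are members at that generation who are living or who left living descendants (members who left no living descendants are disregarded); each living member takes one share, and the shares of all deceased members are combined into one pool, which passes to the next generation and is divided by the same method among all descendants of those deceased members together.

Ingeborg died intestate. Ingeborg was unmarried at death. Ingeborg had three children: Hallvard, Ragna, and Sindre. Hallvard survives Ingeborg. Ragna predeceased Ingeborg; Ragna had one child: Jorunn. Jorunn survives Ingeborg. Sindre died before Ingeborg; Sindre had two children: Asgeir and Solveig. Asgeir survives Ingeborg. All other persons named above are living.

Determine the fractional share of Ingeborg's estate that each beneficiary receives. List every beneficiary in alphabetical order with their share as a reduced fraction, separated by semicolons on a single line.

There is no surviving spouse, so the entire estate passes to Ingeborg's descendants per capita at each generation.
At generation 1 (Hallvard, Ragna, Sindre) there are 3 shares of (1)/3 = 1/3 each.
Living: Hallvard — each takes 1/3.
Deceased: Ragna and Sindre. Their combined 2/3 is pooled and carried to generation 2.
At generation 2 (Jorunn, Asgeir, Solveig) there are 3 shares of (2/3)/3 = 2/9 each.
Living: Jorunn, Asgeir, and Solveig — each takes 2/9.

Asgeir 2/9; Hallvard 1/3; Jorunn 2/9; Solveig 2/9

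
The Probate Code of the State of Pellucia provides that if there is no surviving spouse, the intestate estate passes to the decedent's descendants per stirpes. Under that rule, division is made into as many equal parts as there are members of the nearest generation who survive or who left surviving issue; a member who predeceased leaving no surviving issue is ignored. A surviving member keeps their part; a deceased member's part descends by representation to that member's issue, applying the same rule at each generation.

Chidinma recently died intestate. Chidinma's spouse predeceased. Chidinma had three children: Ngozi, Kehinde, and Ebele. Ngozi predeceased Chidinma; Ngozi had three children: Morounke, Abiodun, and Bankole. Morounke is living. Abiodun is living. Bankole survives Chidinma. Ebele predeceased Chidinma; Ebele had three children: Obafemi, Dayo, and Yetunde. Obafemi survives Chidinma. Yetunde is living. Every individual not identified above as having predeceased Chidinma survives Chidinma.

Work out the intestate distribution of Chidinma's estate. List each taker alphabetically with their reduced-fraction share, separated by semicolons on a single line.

There is no surviving spouse, so the entire estate passes to Chidinma's descendants per stirpes.
The estate is divided into 3 equal shares of 1/3 among Ngozi, Kehinde, Ebele.
Ngozi predeceased; the 1/3 allotted to Ngozi's branch passes to Ngozi's issue by representation.
The 1/3 is divided into 3 equal shares of 1/9 among Morounke, Abiodun, Bankole.
Morounke is living and takes 1/9.
Abiodun is living and takes 1/9.
Bankole is living and takes 1/9.
Kehinde is living and takes 1/3.
Ebele predeceased; the 1/3 allotted to Ebele's branch passes to Ebele's issue by representation.
The 1/3 is divided into 3 equal shares of 1/9 among Obafemi, Dayo, Yetunde.
Obafemi is living and takes 1/9.
Dayo is living and takes 1/9.
Yetunde is living and takes 1/9.

Abiodun 1/9; Bankole 1/9; Dayo 1/9; Kehinde 1/3; Morounke 1/9; Obafemi 1/9; Yetunde 1/9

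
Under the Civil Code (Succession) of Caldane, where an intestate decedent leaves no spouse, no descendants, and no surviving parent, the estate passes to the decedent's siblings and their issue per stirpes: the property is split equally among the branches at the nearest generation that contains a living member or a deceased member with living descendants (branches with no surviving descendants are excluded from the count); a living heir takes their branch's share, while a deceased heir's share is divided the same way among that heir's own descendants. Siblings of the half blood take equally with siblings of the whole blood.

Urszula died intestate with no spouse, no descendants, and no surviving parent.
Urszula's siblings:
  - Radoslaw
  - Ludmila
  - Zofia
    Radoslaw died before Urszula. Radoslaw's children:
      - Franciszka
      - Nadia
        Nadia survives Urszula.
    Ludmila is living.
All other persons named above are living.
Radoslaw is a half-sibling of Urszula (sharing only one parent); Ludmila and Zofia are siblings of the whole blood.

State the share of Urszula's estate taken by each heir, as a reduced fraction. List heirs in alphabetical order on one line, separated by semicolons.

No spouse, descendants, or parent survives, so the estate passes to Urszula's siblings per stirpes.
Half-blood and whole-blood siblings take equally under the stated rule.
The estate is divided into 3 equal shares of 1/3 among Radoslaw, Ludmila, Zofia.
Radoslaw predeceased; the 1/3 allotted to Radoslaw's branch passes to Radoslaw's issue by representation.
The 1/3 is divided into 2 equal shares of 1/6 among Franciszka, Nadia.
Franciszka is living and takes 1/6.
Nadia is living and takes 1/6.
Ludmila is living and takes 1/3.
Zofia is living and takes 1/3.

Franciszka 1/6; Ludmila 1/3; Nadia 1/6; Zofia 1/3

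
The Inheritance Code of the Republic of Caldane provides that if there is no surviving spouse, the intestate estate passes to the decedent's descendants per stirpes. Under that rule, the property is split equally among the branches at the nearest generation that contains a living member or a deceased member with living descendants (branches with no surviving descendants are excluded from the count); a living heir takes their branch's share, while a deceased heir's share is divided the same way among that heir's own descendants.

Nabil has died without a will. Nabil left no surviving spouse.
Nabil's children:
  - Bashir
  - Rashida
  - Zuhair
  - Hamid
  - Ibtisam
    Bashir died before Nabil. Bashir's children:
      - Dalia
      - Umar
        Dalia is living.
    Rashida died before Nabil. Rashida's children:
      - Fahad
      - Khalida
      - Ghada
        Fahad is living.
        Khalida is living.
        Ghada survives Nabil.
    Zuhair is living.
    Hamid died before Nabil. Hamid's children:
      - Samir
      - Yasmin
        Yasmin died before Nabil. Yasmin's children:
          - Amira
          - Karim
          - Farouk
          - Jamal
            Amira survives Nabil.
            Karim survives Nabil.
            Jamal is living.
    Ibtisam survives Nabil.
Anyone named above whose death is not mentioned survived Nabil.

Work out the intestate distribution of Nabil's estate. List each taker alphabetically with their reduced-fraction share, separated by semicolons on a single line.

Amira 1/40; Dalia 1/10; Fahad 1/15; Farouk 1/40; Ghada 1/15; Ibtisam 1/5; Jamal 1/40; Karim 1/40; Khalida 1/15; Samir 1/10; Umar 1/10; Zuhair 1/5

There is no surviving spouse, so the entire estate passes to Nabil's descendants per stirpes.
The estate is divided into 5 equal shares of 1/5 among Bashir, Rashida, Zuhair, Hamid, Ibtisam.
Bashir predeceased; the 1/5 allotted to Bashir's branch passes to Bashir's issue by representation.
The 1/5 is divided into 2 equal shares of 1/10 among Dalia, Umar.
Dalia is living and takes 1/10.
Umar is living and takes 1/10.
Rashida predeceased; the 1/5 allotted to Rashida's branch passes to Rashida's issue by representation.
The 1/5 is divided into 3 equal shares of 1/15 among Fahad, Khalida, Ghada.
Fahad is living and takes 1/15.
Khalida is living and takes 1/15.
Ghada is living and takes 1/15.
Zuhair is living and takes 1/5.
Hamid predeceased; the 1/5 allotted to Hamid's branch passes to Hamid's issue by representation.
The 1/5 is divided into 2 equal shares of 1/10 among Samir, Yasmin.
Samir is living and takes 1/10.
Yasmin predeceased; the 1/10 allotted to Yasmin's branch passes to Yasmin's issue by representation.
The 1/10 is divided into 4 equal shares of 1/40 among Amira, Karim, Farouk, Jamal.
Amira is living and takes 1/40.
Karim is living and takes 1/40.
Farouk is living and takes 1/40.
Jamal is living and takes 1/40.
Ibtisam is living and takes 1/5.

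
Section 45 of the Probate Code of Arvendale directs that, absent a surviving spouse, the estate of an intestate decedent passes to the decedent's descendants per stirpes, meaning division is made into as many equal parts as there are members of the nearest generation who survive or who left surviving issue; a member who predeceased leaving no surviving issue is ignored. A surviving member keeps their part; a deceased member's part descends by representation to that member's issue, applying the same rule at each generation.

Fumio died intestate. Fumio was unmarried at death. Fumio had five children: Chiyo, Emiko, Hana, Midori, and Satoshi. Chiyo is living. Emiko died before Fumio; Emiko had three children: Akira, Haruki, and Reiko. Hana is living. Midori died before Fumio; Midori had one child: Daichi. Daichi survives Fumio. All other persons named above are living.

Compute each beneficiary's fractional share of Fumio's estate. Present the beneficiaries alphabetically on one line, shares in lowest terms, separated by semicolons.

Akira 1/15; Chiyo 1/5; Daichi 1/5; Hana 1/5; Haruki 1/15; Reiko 1/15; Satoshi 1/5

There is no surviving spouse, so the entire estate passes to Fumio's descendants per stirpes.
The estate is divided into 5 equal shares of 1/5 among Chiyo, Emiko, Hana, Midori, Satoshi.
Chiyo is living and takes 1/5.
Emiko predeceased; the 1/5 allotted to Emiko's branch passes to Emiko's issue by representation.
The 1/5 is divided into 3 equal shares of 1/15 among Akira, Haruki, Reiko.
Akira is living and takes 1/15.
Haruki is living and takes 1/15.
Reiko is living and takes 1/15.
Hana is living and takes 1/5.
Midori predeceased; the 1/5 allotted to Midori's branch passes to Midori's issue by representation.
Daichi is the sole taker at this level and receives the full 1/5.
Satoshi is living and takes 1/5.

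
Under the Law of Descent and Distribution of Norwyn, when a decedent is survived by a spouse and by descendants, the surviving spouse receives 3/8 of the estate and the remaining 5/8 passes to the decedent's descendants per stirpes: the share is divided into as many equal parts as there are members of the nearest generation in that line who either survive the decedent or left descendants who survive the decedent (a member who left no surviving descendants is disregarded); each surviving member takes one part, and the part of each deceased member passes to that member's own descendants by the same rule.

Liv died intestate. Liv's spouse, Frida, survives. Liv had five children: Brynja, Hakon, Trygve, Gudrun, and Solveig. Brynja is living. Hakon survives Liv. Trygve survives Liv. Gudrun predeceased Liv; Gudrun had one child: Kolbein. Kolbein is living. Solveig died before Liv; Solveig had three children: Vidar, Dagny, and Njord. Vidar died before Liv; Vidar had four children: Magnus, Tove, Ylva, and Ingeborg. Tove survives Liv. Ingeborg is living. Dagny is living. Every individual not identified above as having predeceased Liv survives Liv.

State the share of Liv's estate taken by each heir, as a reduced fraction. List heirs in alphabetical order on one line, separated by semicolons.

Brynja 1/8; Dagny 1/24; Frida 3/8; Hakon 1/8; Ingeborg 1/96; Kolbein 1/8; Magnus 1/96; Njord 1/24; Tove 1/96; Trygve 1/8; Ylva 1/96

Frida, as surviving spouse, takes 3/8.
The remaining 5/8 passes to Liv's descendants per stirpes.
The 5/8 is divided into 5 equal shares of 1/8 among Brynja, Hakon, Trygve, Gudrun, Solveig.
Brynja is living and takes 1/8.
Hakon is living and takes 1/8.
Trygve is living and takes 1/8.
Gudrun predeceased; the 1/8 allotted to Gudrun's branch passes to Gudrun's issue by representation.
Kolbein is the sole taker at this level and receives the full 1/8.
Solveig predeceased; the 1/8 allotted to Solveig's branch passes to Solveig's issue by representation.
The 1/8 is divided into 3 equal shares of 1/24 among Vidar, Dagny, Njord.
Vidar predeceased; the 1/24 allotted to Vidar's branch passes to Vidar's issue by representation.
The 1/24 is divided into 4 equal shares of 1/96 among Magnus, Tove, Ylva, Ingeborg.
Magnus is living and takes 1/96.
Tove is living and takes 1/96.
Ylva is living and takes 1/96.
Ingeborg is living and takes 1/96.
Dagny is living and takes 1/24.
Njord is living and takes 1/24.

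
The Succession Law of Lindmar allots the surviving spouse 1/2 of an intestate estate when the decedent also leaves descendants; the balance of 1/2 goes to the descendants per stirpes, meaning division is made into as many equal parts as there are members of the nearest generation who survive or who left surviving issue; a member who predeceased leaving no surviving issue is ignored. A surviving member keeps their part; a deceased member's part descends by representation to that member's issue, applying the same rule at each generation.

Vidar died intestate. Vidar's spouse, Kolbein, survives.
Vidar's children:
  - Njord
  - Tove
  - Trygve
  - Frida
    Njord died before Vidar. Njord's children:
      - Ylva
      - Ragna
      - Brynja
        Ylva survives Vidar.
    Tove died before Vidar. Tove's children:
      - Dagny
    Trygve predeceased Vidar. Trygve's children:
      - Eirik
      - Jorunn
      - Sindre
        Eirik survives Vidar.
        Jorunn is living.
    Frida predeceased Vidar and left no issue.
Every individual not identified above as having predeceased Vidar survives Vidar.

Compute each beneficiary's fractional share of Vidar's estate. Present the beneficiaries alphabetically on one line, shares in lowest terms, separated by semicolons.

Kolbein, as surviving spouse, takes 1/2.
The remaining 1/2 passes to Vidar's descendants per stirpes.
Frida left no surviving issue, so that branch lapses and is disregarded.
The 1/2 is divided into 3 equal shares of 1/6 among Njord, Tove, Trygve.
Njord predeceased; the 1/6 allotted to Njord's branch passes to Njord's issue by representation.
The 1/6 is divided into 3 equal shares of 1/18 among Ylva, Ragna, Brynja.
Ylva is living and takes 1/18.
Ragna is living and takes 1/18.
Brynja is living and takes 1/18.
Tove predeceased; the 1/6 allotted to Tove's branch passes to Tove's issue by representation.
Dagny is the sole taker at this level and receives the full 1/6.
Trygve predeceased; the 1/6 allotted to Trygve's branch passes to Trygve's issue by representation.
The 1/6 is divided into 3 equal shares of 1/18 among Eirik, Jorunn, Sindre.
Eirik is living and takes 1/18.
Jorunn is living and takes 1/18.
Sindre is living and takes 1/18.

Brynja 1/18; Dagny 1/6; Eirik 1/18; Jorunn 1/18; Kolbein 1/2; Ragna 1/18; Sindre 1/18; Ylva 1/18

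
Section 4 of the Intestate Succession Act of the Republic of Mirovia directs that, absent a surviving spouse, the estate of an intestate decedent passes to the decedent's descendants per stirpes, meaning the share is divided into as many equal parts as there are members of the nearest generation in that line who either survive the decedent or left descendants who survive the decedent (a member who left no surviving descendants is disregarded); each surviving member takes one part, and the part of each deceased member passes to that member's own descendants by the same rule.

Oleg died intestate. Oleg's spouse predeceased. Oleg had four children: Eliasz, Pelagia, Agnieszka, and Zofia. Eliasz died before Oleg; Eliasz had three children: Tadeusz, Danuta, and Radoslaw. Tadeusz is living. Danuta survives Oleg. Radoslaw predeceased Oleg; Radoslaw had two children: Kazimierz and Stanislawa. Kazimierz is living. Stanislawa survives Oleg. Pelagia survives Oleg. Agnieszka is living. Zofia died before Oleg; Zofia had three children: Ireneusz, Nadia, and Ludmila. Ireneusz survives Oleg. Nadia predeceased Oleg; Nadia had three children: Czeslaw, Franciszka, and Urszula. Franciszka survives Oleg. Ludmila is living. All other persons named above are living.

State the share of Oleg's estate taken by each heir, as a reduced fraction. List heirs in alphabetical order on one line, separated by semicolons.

Agnieszka 1/4; Czeslaw 1/36; Danuta 1/12; Franciszka 1/36; Ireneusz 1/12; Kazimierz 1/24; Ludmila 1/12; Pelagia 1/4; Stanislawa 1/24; Tadeusz 1/12; Urszula 1/36

There is no surviving spouse, so the entire estate passes to Oleg's descendants per stirpes.
The estate is divided into 4 equal shares of 1/4 among Eliasz, Pelagia, Agnieszka, Zofia.
Eliasz predeceased; the 1/4 allotted to Eliasz's branch passes to Eliasz's issue by representation.
The 1/4 is divided into 3 equal shares of 1/12 among Tadeusz, Danuta, Radoslaw.
Tadeusz is living and takes 1/12.
Danuta is living and takes 1/12.
Radoslaw predeceased; the 1/12 allotted to Radoslaw's branch passes to Radoslaw's issue by representation.
The 1/12 is divided into 2 equal shares of 1/24 among Kazimierz, Stanislawa.
Kazimierz is living and takes 1/24.
Stanislawa is living and takes 1/24.
Pelagia is living and takes 1/4.
Agnieszka is living and takes 1/4.
Zofia predeceased; the 1/4 allotted to Zofia's branch passes to Zofia's issue by representation.
The 1/4 is divided into 3 equal shares of 1/12 among Ireneusz, Nadia, Ludmila.
Ireneusz is living and takes 1/12.
Nadia predeceased; the 1/12 allotted to Nadia's branch passes to Nadia's issue by representation.
The 1/12 is divided into 3 equal shares of 1/36 among Czeslaw, Franciszka, Urszula.
Czeslaw is living and takes 1/36.
Franciszka is living and takes 1/36.
Urszula is living and takes 1/36.
Ludmila is living and takes 1/12.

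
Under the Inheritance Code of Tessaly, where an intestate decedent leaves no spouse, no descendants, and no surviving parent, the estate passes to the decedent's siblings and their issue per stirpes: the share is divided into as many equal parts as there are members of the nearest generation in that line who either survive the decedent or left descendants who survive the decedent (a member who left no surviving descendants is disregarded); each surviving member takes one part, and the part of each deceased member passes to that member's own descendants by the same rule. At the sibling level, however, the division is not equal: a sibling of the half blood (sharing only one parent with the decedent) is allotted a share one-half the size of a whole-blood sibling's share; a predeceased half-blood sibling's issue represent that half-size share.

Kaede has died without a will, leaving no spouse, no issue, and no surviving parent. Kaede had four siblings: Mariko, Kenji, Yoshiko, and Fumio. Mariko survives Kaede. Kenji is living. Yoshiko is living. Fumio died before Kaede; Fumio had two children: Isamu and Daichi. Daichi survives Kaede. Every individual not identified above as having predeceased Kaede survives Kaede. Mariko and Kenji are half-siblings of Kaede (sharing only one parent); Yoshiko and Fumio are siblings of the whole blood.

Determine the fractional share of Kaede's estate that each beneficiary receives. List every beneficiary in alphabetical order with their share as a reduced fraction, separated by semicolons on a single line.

Daichi 1/6; Isamu 1/6; Kenji 1/6; Mariko 1/6; Yoshiko 1/3

No spouse, descendants, or parent survives, so the estate passes to Kaede's siblings per stirpes.
Half-blood siblings count for one-half the weight of whole-blood siblings at the initial division.
Dividing 1 in proportion to weights (total weight 3): Mariko (weight 1/2) → 1/6; Kenji (weight 1/2) → 1/6; Yoshiko (weight 1) → 1/3; Fumio (weight 1) → 1/3.
Mariko is living and takes 1/6.
Kenji is living and takes 1/6.
Yoshiko is living and takes 1/3.
Fumio predeceased; the 1/3 allotted to Fumio's branch passes to Fumio's issue by representation.
The 1/3 is divided into 2 equal shares of 1/6 among Isamu, Daichi.
Isamu is living and takes 1/6.
Daichi is living and takes 1/6.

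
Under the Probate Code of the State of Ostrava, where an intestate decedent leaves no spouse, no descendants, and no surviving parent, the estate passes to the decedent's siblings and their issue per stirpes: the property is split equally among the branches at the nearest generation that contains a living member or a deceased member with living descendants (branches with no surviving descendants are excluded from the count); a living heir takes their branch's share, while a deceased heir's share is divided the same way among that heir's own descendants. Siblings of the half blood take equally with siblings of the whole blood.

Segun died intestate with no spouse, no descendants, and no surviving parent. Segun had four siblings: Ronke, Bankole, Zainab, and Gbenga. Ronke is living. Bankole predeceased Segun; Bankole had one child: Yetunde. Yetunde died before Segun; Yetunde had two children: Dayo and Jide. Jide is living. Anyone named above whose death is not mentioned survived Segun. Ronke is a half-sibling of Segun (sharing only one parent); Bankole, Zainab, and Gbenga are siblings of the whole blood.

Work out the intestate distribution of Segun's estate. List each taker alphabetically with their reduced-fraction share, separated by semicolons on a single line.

Dayo 1/8; Gbenga 1/4; Jide 1/8; Ronke 1/4; Zainab 1/4

No spouse, descendants, or parent survives, so the estate passes to Segun's siblings per stirpes.
Half-blood and whole-blood siblings take equally under the stated rule.
The estate is divided into 4 equal shares of 1/4 among Ronke, Bankole, Zainab, Gbenga.
Ronke is living and takes 1/4.
Bankole predeceased; the 1/4 allotted to Bankole's branch passes to Bankole's issue by representation.
Yetunde's line is the sole branch at this level, so the full 1/4 passes to Yetunde's issue by representation.
The 1/4 is divided into 2 equal shares of 1/8 among Dayo, Jide.
Dayo is living and takes 1/8.
Jide is living and takes 1/8.
Zainab is living and takes 1/4.
Gbenga is living and takes 1/4.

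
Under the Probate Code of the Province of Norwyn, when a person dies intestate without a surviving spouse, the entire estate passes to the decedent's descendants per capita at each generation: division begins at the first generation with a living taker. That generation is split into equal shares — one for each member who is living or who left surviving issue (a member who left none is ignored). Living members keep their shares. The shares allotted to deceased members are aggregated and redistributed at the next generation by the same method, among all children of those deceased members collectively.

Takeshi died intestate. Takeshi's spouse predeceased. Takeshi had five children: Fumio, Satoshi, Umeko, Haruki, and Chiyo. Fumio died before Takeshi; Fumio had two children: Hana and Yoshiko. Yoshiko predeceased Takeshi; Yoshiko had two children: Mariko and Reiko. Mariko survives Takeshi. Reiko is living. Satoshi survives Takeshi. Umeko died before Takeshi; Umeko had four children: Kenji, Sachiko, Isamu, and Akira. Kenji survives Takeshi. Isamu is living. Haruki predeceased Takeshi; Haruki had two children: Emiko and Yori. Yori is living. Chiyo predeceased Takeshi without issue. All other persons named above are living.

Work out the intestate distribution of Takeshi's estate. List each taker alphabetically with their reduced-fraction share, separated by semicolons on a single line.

Akira 3/32; Emiko 3/32; Hana 3/32; Isamu 3/32; Kenji 3/32; Mariko 3/64; Reiko 3/64; Sachiko 3/32; Satoshi 1/4; Yori 3/32

There is no surviving spouse, so the entire estate passes to Takeshi's descendants per capita at each generation.
At generation 1 (Fumio, Satoshi, Umeko, Haruki) there are 4 shares of (1)/4 = 1/4 each.
Living: Satoshi — each takes 1/4.
Deceased: Fumio, Umeko, and Haruki. Their combined 3/4 is pooled and carried to generation 2.
At generation 2 (Hana, Yoshiko, Kenji, Sachiko, Isamu, Akira, Emiko, Yori) there are 8 shares of (3/4)/8 = 3/32 each.
Living: Hana, Kenji, Sachiko, Isamu, Akira, Emiko, and Yori — each takes 3/32.
Deceased: Yoshiko. That 3/32 share is carried to generation 3.
At generation 3 (Mariko, Reiko) there are 2 shares of (3/32)/2 = 3/64 each.
Living: Mariko and Reiko — each takes 3/64.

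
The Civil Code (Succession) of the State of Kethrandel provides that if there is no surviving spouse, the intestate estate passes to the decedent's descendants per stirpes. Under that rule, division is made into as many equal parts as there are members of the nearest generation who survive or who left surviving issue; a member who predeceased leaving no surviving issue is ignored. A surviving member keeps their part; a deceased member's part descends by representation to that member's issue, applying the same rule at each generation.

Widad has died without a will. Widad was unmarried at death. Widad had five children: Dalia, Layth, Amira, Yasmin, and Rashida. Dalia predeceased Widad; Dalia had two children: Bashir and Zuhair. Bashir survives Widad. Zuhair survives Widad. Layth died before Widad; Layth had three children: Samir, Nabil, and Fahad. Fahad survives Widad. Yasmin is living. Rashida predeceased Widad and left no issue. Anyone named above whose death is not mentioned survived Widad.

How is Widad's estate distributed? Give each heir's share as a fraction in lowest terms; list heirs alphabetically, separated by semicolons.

Amira 1/4; Bashir 1/8; Fahad 1/12; Nabil 1/12; Samir 1/12; Yasmin 1/4; Zuhair 1/8

There is no surviving spouse, so the entire estate passes to Widad's descendants per stirpes.
Rashida left no surviving issue, so that branch lapses and is disregarded.
The estate is divided into 4 equal shares of 1/4 among Dalia, Layth, Amira, Yasmin.
Dalia predeceased; the 1/4 allotted to Dalia's branch passes to Dalia's issue by representation.
The 1/4 is divided into 2 equal shares of 1/8 among Bashir, Zuhair.
Bashir is living and takes 1/8.
Zuhair is living and takes 1/8.
Layth predeceased; the 1/4 allotted to Layth's branch passes to Layth's issue by representation.
The 1/4 is divided into 3 equal shares of 1/12 among Samir, Nabil, Fahad.
Samir is living and takes 1/12.
Nabil is living and takes 1/12.
Fahad is living and takes 1/12.
Amira is living and takes 1/4.
Yasmin is living and takes 1/4.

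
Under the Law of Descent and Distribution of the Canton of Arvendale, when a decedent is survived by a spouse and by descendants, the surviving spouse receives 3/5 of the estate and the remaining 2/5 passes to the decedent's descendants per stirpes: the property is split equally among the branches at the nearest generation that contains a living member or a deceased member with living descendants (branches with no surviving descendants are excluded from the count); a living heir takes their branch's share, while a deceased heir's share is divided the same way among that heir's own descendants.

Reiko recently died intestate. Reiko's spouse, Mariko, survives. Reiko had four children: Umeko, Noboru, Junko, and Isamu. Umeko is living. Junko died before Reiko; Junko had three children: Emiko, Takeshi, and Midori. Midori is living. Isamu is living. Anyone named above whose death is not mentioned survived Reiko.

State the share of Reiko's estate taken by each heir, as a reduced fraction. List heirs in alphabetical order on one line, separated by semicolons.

Emiko 1/30; Isamu 1/10; Mariko 3/5; Midori 1/30; Noboru 1/10; Takeshi 1/30; Umeko 1/10

Mariko, as surviving spouse, takes 3/5.
The remaining 2/5 passes to Reiko's descendants per stirpes.
The 2/5 is divided into 4 equal shares of 1/10 among Umeko, Noboru, Junko, Isamu.
Umeko is living and takes 1/10.
Noboru is living and takes 1/10.
Junko predeceased; the 1/10 allotted to Junko's branch passes to Junko's issue by representation.
The 1/10 is divided into 3 equal shares of 1/30 among Emiko, Takeshi, Midori.
Emiko is living and takes 1/30.
Takeshi is living and takes 1/30.
Midori is living and takes 1/30.
Isamu is living and takes 1/10.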